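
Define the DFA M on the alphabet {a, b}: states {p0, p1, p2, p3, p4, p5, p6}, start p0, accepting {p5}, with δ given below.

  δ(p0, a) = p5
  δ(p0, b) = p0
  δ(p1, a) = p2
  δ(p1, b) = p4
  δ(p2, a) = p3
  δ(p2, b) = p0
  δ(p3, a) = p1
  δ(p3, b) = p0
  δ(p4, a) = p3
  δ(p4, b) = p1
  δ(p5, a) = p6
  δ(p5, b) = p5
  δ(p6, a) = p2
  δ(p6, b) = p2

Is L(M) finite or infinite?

State p0 is reachable from the start and can reach an accepting state, and it lies on the cycle p0 → p0.
Traversing that cycle any number of times yields accepted strings of unbounded length, so the language is infinite.

infinite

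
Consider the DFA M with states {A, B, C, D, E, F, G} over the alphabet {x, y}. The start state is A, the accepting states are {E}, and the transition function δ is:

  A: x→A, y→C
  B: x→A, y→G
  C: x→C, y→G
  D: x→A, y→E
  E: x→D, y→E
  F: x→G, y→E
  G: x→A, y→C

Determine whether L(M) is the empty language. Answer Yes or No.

The states reachable from the start state are {A, C, G}.
None of the accepting states {E} is reachable, so no string is accepted and L(M) = ∅.

Yes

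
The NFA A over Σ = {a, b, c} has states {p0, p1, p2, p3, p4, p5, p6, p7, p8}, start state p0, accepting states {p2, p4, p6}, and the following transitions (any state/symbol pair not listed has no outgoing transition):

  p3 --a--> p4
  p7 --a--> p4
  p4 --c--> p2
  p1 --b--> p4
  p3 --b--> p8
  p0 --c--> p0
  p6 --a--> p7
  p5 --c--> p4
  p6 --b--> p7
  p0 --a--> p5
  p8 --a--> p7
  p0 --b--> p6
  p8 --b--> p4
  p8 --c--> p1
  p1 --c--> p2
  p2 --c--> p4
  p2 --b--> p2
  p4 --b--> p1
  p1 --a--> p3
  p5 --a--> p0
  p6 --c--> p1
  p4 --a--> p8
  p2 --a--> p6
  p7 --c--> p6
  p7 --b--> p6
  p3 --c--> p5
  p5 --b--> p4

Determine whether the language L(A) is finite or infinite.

infinite

State p0 is reachable from the start and can reach an accepting state, and it lies on the cycle p0 → p0.
Traversing that cycle any number of times yields accepted strings of unbounded length, so the language is infinite.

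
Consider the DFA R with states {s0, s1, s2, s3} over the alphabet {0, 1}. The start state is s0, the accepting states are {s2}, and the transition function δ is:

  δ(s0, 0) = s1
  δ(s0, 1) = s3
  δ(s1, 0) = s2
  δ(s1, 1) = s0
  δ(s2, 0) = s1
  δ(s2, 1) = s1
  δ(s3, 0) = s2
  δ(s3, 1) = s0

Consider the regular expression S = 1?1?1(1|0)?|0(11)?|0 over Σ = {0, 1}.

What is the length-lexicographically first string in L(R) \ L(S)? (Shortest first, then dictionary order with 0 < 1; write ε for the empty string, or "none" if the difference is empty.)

The string 00 is accepted by R but not by S.
No shorter string lies in the difference, and 00 is the lexicographically first length-2 string in L(R) \ L(S).

00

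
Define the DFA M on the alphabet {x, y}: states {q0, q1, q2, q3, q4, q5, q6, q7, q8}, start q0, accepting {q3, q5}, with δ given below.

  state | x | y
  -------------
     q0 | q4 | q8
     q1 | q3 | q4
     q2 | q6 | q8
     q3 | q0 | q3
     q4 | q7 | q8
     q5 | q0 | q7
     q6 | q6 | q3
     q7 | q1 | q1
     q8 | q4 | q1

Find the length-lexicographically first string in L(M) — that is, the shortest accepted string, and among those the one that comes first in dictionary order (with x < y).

A breadth-first search from q0 reaches an accepting state first via the path q0 → q8 → q1 → q3 on input yyx.
No string of length < 3 is accepted (BFS exhausts all shorter strings without reaching an accepting state), and yyx is the lexicographically least accepting string of length 3.

yyx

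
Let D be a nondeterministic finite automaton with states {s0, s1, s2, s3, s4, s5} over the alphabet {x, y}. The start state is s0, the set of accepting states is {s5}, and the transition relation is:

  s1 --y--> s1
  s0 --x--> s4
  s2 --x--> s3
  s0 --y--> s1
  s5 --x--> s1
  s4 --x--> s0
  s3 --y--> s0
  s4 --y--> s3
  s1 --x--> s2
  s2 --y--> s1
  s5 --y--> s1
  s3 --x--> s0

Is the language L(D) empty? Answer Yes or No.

Yes

The states reachable from the start state are {s0, s1, s2, s3, s4}.
None of the accepting states {s5} is reachable, so no string is accepted and L(D) = ∅.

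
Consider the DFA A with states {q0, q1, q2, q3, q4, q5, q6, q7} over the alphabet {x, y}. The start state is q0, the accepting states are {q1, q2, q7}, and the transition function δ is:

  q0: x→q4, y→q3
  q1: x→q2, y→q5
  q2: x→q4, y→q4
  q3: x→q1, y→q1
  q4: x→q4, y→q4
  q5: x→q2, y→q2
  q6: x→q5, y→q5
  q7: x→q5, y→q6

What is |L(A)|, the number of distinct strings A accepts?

8

The useful subgraph on states {q0, q1, q2, q3, q5} is acyclic, so L(A) is finite; the longest accepting path visits 5 useful states, giving maximum string length 4.
Counting accepting paths from q0 by length: 2 of length 2, 2 of length 3, 4 of length 4. Total 8.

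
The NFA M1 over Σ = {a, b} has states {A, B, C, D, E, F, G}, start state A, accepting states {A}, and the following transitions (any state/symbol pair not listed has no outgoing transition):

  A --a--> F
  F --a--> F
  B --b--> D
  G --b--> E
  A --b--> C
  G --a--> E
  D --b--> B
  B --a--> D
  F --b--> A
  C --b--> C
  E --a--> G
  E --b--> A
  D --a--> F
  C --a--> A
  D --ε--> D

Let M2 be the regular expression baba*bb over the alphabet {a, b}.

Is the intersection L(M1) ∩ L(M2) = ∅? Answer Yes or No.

Yes

Converting the expression M2 to a DFA (subset construction, then merging equivalent states) gives the minimal DFA with states {r0, r1, r2, r3, r4, r5, r6}, start state r0, accepting states {r6} and transitions r0: a→r1, b→r2; r1: a→r1, b→r1; r2: a→r3, b→r1; r3: a→r1, b→r4; r4: a→r4, b→r5; r5: a→r1, b→r6; r6: a→r1, b→r1.
Exploring the product automaton M1 × M2 from the start pair (A, r0), following both machines on each input symbol, reaches 12 state pairs: (A, r0), (F, r1), (C, r2), (A, r1), (A, r3), (C, r1), (C, r4), (A, r4), (C, r5), (F, r4), (C, r6), (A, r5).
M1 accepts in {A} and M2 accepts in {r6}; no reachable pair has both components accepting, so no string drives both machines to acceptance simultaneously and L(M1) ∩ L(M2) = ∅.
So no string is accepted by both, and the intersection is empty.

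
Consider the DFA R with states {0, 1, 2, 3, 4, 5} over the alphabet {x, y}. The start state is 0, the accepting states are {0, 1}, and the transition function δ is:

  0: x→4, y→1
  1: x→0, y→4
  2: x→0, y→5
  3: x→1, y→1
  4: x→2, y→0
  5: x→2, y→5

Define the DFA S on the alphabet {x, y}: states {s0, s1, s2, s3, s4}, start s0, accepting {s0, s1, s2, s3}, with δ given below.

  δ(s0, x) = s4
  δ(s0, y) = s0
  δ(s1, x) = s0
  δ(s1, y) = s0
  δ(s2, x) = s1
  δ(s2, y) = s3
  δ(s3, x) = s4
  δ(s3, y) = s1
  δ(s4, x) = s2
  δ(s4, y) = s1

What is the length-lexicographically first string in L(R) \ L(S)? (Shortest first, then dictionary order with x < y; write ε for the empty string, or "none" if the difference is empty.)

The string yx is accepted by R but not by S.
No shorter string lies in the difference, and yx is the lexicographically first length-2 string in L(R) \ L(S).

yx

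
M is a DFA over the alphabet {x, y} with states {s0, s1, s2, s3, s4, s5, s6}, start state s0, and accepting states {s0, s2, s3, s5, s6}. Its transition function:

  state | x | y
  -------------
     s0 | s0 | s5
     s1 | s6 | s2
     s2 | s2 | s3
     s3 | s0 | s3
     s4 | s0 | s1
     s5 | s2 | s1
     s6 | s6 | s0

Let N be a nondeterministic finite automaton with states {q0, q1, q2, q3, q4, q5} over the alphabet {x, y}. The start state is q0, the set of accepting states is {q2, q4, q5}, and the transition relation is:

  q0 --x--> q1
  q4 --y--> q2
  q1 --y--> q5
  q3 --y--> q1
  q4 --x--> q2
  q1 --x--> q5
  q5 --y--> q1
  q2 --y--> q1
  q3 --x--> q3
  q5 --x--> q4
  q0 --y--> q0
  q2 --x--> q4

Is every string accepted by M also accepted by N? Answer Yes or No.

The empty string ε is in L(M) but not in L(N).
So L(M) ⊄ L(N).

No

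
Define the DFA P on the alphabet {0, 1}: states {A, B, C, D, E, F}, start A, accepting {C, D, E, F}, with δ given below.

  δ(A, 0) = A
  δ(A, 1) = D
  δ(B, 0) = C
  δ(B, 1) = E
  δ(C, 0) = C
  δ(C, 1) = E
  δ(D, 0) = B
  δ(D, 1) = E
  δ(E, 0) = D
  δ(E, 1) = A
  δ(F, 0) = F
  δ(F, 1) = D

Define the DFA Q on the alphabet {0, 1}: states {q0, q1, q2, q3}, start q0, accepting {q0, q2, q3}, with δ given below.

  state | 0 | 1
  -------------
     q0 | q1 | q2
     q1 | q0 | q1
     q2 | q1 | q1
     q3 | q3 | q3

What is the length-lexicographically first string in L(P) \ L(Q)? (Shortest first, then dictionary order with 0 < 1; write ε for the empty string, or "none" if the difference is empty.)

The string 01 is accepted by P but not by Q.
No shorter string lies in the difference, and 01 is the lexicographically first length-2 string in L(P) \ L(Q).

01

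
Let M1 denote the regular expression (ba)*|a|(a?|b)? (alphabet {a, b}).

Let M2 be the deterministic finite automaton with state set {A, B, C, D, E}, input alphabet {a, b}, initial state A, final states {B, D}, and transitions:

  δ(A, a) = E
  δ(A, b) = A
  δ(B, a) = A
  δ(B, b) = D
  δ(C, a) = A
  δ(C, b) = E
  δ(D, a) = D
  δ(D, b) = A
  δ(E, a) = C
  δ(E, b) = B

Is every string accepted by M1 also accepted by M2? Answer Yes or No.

The empty string ε is in L(M1) but not in L(M2).
So L(M1) ⊄ L(M2).

No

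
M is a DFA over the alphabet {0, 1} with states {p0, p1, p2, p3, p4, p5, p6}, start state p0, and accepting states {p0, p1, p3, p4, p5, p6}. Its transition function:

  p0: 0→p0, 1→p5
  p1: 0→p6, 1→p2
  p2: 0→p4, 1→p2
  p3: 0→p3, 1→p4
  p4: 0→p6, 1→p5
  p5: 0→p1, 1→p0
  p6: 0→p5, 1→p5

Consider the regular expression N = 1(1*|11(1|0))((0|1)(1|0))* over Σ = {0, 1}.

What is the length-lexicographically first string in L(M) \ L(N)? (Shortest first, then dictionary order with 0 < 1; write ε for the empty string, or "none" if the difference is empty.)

ε

The empty string ε is accepted by M but not by N.
Since ε is the unique shortest string, it is the required witness.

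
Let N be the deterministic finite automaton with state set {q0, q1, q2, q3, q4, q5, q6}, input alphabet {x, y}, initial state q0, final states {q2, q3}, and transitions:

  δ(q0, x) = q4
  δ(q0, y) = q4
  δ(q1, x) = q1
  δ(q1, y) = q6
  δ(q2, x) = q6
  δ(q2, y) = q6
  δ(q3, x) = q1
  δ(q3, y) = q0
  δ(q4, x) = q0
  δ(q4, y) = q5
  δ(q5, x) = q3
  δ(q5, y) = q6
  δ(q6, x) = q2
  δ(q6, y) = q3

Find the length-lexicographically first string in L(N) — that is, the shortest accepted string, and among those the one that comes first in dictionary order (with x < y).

A breadth-first search from q0 reaches an accepting state first via the path q0 → q4 → q5 → q3 on input xyx.
No string of length < 3 is accepted (BFS exhausts all shorter strings without reaching an accepting state), and xyx is the lexicographically least accepting string of length 3.

xyx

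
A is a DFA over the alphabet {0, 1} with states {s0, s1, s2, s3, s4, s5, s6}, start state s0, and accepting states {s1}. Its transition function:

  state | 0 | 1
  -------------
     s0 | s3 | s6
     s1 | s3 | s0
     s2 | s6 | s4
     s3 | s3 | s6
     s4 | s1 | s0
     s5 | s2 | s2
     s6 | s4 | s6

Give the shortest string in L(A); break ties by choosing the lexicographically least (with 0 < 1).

100

A breadth-first search from s0 reaches an accepting state first via the path s0 → s6 → s4 → s1 on input 100.
No string of length < 3 is accepted (BFS exhausts all shorter strings without reaching an accepting state), and 100 is the lexicographically least accepting string of length 3.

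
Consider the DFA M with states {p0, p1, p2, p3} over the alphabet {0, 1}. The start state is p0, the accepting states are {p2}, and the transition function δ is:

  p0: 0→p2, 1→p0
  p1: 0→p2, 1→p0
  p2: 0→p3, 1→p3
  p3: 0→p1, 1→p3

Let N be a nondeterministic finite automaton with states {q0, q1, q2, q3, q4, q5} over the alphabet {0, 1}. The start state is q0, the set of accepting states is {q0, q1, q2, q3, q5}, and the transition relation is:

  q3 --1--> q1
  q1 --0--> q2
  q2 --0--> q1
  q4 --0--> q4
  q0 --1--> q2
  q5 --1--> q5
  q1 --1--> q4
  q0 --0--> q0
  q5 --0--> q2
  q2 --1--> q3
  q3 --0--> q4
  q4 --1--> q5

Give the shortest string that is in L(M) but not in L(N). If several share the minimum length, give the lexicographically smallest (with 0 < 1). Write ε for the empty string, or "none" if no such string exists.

The string 110 is accepted by M but not by N.
No shorter string lies in the difference, and 110 is the lexicographically first length-3 string in L(M) \ L(N).

110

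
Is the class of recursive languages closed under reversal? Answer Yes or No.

Reverse the input on the tape and then run the decider for L; this halts and accepts exactly Lᴿ.
So the recursive languages are closed under reversal.

Yes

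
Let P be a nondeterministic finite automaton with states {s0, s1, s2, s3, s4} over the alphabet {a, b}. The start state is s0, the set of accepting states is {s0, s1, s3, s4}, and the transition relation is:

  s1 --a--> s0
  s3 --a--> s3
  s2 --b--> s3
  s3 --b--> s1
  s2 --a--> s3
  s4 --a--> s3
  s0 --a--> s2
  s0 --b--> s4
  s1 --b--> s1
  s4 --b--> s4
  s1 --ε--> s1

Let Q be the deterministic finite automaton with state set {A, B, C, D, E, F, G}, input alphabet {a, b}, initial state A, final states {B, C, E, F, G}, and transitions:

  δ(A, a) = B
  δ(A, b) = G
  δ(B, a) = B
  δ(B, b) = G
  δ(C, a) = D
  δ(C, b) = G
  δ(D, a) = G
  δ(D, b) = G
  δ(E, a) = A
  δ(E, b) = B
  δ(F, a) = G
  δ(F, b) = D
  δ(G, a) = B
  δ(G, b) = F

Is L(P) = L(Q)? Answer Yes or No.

No

The empty string ε is accepted by P but rejected by Q.
So L(P) ≠ L(Q).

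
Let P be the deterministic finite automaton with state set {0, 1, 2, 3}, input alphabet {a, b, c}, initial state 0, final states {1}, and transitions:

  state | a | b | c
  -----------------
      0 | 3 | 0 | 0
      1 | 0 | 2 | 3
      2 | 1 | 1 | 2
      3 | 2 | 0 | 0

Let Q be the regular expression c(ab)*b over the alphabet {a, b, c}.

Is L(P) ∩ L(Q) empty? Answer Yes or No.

Yes

Converting the expression Q to a DFA (subset construction, then merging equivalent states) gives the minimal DFA with states {q0, q1, q2, q3, q4}, start state q0, accepting states {q4} and transitions q0: a→q1, b→q1, c→q2; q1: a→q1, b→q1, c→q1; q2: a→q3, b→q4, c→q1; q3: a→q1, b→q2, c→q1; q4: a→q1, b→q1, c→q1.
Exploring the product automaton P × Q from the start pair (0, q0), following both machines on each input symbol, reaches 8 state pairs: (0, q0), (3, q1), (0, q1), (0, q2), (2, q1), (3, q3), (0, q4), (1, q1).
P accepts in {1} and Q accepts in {q4}; no reachable pair has both components accepting, so no string drives both machines to acceptance simultaneously and L(P) ∩ L(Q) = ∅.
So no string is accepted by both, and the intersection is empty.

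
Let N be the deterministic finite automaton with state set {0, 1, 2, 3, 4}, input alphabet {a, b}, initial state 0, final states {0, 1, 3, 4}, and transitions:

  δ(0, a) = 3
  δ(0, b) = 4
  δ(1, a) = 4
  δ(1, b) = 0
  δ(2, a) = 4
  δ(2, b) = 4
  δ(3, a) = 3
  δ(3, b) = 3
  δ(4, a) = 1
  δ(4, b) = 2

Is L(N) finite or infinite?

State 3 is reachable from the start and can reach an accepting state, and it lies on the cycle 3 → 3.
Traversing that cycle any number of times yields accepted strings of unbounded length, so the language is infinite.

infinite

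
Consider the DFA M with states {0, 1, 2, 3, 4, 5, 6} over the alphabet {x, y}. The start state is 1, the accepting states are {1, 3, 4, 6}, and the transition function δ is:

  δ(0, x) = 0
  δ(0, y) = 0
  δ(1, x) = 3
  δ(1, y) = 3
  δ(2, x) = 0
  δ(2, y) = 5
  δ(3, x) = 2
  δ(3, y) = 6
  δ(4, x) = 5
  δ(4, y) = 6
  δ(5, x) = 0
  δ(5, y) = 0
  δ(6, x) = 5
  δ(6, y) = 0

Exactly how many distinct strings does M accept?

5

The useful subgraph on states {1, 3, 6} is acyclic, so L(M) is finite; the longest accepting path visits 3 useful states, giving maximum string length 2.
Counting accepting paths from 1 by length: 1 of length 0, 2 of length 1, 2 of length 2. Total 5.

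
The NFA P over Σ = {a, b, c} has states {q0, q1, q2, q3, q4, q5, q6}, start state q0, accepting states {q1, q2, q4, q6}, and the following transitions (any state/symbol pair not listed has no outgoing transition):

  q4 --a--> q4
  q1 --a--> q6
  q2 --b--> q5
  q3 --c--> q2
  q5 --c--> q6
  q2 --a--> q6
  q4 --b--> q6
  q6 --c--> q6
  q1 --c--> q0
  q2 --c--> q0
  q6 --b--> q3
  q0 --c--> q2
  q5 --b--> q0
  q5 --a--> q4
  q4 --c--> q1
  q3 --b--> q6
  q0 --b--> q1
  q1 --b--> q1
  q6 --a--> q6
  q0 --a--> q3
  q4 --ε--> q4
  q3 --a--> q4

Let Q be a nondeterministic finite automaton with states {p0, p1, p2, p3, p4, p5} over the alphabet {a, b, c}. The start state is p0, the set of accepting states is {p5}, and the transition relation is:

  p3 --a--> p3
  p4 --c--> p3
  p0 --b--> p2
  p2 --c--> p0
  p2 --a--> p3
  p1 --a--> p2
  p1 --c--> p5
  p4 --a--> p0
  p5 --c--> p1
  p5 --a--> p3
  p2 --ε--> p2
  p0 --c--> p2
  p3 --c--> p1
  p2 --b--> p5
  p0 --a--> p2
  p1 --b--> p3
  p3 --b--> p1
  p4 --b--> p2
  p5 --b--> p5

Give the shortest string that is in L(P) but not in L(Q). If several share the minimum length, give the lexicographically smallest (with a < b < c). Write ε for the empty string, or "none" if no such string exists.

The string b is accepted by P but not by Q.
No shorter string lies in the difference, and b is the lexicographically first length-1 string in L(P) \ L(Q).

b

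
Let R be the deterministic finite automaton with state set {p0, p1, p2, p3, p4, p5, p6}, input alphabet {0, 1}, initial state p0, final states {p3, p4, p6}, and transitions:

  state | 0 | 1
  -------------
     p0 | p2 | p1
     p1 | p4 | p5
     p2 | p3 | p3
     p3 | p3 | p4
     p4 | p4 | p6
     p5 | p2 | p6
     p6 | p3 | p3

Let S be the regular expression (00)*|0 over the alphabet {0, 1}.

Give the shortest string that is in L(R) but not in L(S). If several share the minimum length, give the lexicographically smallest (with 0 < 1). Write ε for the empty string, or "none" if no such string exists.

The string 01 is accepted by R but not by S.
No shorter string lies in the difference, and 01 is the lexicographically first length-2 string in L(R) \ L(S).

01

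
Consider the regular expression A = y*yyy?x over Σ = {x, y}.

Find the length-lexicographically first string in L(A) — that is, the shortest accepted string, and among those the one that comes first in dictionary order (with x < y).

yyx

By inspection of the expression, no string of length less than 3 matches, and yyx is the lexicographically first match of length 3.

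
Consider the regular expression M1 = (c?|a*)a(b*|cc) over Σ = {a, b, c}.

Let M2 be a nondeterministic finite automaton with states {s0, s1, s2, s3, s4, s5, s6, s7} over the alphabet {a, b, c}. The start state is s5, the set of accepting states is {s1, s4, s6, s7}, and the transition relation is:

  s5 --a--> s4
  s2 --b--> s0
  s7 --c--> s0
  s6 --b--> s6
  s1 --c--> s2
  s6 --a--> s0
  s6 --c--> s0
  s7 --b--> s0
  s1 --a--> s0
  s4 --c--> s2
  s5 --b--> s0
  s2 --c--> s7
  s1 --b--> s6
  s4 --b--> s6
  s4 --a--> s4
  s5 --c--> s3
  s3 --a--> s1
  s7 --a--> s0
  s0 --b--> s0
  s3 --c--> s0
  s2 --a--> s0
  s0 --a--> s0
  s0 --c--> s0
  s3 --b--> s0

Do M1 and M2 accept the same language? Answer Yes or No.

Yes

Converting the expression M1 to a DFA (subset construction, then merging equivalent states) gives the minimal DFA with states {r0, r1, r2, r3, r4, r5, r6, r7}, start state r0, accepting states {r1, r4, r6, r7} and transitions r0: a→r1, b→r2, c→r3; r1: a→r1, b→r4, c→r5; r2: a→r2, b→r2, c→r2; r3: a→r6, b→r2, c→r2; r4: a→r2, b→r4, c→r2; r5: a→r2, b→r2, c→r7; r6: a→r2, b→r4, c→r5; r7: a→r2, b→r2, c→r2.
Exploring the product automaton M1 × M2 from the start pair (r0, s5), following both machines on each input symbol, reaches 8 state pairs: (r0, s5), (r1, s4), (r2, s0), (r3, s3), (r4, s6), (r5, s2), (r6, s1), (r7, s7).
M1 accepts in {r1, r4, r6, r7} and M2 accepts in {s1, s4, s6, s7}. In every reachable pair the two components are either both accepting — (r1, s4), (r4, s6), (r6, s1), (r7, s7) — or both non-accepting, so no string is accepted by exactly one of the machines: L(M1) \ L(M2) and L(M2) \ L(M1) are both empty.
Hence every string is accepted by M1 iff it is accepted by M2, and the two languages coincide.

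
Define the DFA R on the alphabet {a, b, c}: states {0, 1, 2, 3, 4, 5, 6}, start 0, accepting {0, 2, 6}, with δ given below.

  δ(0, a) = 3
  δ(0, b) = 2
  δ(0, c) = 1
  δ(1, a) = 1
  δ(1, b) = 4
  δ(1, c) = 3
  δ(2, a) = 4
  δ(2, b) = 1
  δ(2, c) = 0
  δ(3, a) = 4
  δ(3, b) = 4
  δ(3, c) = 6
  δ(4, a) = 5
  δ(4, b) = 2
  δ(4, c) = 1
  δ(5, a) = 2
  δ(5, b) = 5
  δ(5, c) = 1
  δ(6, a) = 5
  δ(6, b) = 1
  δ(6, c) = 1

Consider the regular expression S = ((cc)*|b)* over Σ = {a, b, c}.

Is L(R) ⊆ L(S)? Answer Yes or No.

No

The string ac is in L(R) but not in L(S).
So L(R) ⊄ L(S).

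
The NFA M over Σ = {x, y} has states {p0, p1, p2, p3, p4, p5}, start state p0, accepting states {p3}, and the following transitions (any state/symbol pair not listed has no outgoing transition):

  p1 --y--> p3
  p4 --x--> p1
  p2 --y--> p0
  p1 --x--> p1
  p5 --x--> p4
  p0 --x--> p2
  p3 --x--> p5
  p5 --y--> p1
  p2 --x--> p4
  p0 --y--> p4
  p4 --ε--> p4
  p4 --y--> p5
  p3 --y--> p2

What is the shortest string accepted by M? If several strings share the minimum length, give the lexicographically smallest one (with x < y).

A breadth-first search from p0 reaches an accepting state first via the path p0 → p4 → p1 → p3 on input yxy.
No string of length < 3 is accepted (BFS exhausts all shorter strings without reaching an accepting state), and yxy is the lexicographically least accepting string of length 3.

yxy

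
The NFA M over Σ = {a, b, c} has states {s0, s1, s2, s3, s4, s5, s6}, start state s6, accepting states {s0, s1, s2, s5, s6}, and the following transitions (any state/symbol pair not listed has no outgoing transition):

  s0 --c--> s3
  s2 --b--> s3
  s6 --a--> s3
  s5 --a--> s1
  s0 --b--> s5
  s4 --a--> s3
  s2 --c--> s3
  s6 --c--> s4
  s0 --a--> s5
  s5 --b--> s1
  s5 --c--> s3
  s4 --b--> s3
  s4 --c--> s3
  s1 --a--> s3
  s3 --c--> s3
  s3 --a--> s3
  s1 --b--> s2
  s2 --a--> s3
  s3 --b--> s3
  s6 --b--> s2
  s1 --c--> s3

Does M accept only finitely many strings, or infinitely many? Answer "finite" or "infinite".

The useful states (reachable from s6 and able to reach an accepting state) are {s2, s6}.
Restricted to these states the transition graph has no cycle, so every accepting path has bounded length and L is finite.

finite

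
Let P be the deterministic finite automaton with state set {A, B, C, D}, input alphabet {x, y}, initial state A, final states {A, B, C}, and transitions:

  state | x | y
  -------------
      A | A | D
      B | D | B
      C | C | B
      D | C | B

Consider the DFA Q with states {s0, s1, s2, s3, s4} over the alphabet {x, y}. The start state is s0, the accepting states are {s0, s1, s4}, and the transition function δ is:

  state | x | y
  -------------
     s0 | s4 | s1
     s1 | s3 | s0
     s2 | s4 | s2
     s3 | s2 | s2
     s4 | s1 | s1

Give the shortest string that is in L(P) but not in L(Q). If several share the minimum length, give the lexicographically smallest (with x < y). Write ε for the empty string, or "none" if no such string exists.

The string yx is accepted by P but not by Q.
No shorter string lies in the difference, and yx is the lexicographically first length-2 string in L(P) \ L(Q).

yx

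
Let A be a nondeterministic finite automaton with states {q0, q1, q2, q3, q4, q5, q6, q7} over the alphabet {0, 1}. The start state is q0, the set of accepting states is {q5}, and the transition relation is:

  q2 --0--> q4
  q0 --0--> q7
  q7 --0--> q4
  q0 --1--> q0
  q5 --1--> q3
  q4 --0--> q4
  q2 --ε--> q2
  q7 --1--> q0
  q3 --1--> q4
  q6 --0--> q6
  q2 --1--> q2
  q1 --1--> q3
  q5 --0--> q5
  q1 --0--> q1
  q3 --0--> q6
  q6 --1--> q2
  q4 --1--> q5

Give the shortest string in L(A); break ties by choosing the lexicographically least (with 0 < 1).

A breadth-first search from q0 reaches an accepting state first via the path q0 → q7 → q4 → q5 on input 001.
No string of length < 3 is accepted (BFS exhausts all shorter strings without reaching an accepting state), and 001 is the lexicographically least accepting string of length 3.

001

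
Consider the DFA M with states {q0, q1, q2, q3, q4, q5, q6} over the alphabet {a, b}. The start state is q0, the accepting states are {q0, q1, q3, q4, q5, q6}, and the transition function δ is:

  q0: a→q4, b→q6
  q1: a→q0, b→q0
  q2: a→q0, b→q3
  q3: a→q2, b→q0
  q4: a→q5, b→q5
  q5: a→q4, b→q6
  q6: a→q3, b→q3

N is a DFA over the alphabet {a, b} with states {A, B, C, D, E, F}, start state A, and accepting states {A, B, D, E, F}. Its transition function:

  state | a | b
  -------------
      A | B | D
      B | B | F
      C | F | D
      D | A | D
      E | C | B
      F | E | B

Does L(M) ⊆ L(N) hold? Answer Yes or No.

No

The string abaa is in L(M) but not in L(N).
So L(M) ⊄ L(N).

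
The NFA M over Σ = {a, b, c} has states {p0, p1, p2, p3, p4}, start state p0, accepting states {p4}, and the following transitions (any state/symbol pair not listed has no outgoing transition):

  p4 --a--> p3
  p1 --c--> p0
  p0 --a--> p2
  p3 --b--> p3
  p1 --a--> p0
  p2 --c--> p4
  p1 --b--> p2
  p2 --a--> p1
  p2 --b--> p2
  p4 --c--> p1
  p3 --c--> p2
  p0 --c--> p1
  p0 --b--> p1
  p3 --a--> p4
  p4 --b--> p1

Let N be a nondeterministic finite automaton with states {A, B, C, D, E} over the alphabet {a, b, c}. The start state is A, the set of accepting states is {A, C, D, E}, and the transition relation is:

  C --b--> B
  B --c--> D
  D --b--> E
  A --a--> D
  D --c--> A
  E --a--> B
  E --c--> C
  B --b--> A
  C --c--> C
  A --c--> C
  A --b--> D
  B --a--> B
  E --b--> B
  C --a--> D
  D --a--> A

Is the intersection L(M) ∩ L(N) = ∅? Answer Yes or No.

No

The string ac is accepted by both M and N.
Hence L(M) ∩ L(N) ≠ ∅.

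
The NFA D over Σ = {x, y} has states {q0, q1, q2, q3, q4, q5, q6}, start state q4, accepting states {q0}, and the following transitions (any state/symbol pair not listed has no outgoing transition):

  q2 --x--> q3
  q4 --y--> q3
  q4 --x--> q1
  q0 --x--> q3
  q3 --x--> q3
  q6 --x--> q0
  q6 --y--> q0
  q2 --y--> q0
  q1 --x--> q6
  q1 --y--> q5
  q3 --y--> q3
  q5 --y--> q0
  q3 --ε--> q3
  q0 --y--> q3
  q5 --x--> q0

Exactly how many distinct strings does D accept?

4

The useful subgraph on states {q0, q1, q4, q5, q6} is acyclic, so L(D) is finite; the longest accepting path visits 4 useful states, giving maximum string length 3.
Counting accepting paths from q4 by length: 4 of length 3. Total 4.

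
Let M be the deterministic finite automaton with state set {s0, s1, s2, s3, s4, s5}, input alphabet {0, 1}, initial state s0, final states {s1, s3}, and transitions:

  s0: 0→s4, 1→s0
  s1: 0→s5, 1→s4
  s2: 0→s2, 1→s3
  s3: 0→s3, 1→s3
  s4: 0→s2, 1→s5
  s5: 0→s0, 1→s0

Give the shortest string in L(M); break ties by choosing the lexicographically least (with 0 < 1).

A breadth-first search from s0 reaches an accepting state first via the path s0 → s4 → s2 → s3 on input 001.
No string of length < 3 is accepted (BFS exhausts all shorter strings without reaching an accepting state), and 001 is the lexicographically least accepting string of length 3.

001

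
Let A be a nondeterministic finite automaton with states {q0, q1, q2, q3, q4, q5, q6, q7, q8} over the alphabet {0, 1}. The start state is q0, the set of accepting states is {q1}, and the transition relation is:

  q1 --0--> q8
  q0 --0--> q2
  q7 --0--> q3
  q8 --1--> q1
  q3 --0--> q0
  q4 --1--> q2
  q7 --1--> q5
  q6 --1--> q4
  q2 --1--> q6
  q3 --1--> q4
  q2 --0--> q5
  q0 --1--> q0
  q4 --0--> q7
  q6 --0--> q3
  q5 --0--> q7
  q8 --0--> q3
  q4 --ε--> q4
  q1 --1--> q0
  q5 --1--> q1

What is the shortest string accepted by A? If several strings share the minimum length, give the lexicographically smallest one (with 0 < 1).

001

A breadth-first search from q0 reaches an accepting state first via the path q0 → q2 → q5 → q1 on input 001.
No string of length < 3 is accepted (BFS exhausts all shorter strings without reaching an accepting state), and 001 is the lexicographically least accepting string of length 3.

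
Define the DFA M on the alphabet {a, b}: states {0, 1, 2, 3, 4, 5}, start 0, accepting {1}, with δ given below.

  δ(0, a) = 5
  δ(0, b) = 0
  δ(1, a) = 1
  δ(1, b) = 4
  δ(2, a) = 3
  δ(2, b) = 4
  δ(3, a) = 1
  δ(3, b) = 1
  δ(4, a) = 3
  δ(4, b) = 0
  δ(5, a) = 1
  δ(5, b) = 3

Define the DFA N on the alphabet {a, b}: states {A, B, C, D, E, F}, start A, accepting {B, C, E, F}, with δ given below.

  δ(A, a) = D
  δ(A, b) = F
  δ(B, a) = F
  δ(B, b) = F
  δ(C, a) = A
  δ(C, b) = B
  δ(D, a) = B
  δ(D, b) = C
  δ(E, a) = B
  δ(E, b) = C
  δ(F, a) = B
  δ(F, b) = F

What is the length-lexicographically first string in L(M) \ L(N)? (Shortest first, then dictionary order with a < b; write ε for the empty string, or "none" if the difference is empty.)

aba

The string aba is accepted by M but not by N.
No shorter string lies in the difference, and aba is the lexicographically first length-3 string in L(M) \ L(N).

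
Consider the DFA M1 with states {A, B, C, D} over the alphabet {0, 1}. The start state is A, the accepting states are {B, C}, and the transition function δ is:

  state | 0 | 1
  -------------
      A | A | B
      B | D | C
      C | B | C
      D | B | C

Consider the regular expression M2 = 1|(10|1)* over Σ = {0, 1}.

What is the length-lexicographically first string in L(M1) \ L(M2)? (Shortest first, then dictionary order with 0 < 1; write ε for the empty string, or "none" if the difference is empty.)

01

The string 01 is accepted by M1 but not by M2.
No shorter string lies in the difference, and 01 is the lexicographically first length-2 string in L(M1) \ L(M2).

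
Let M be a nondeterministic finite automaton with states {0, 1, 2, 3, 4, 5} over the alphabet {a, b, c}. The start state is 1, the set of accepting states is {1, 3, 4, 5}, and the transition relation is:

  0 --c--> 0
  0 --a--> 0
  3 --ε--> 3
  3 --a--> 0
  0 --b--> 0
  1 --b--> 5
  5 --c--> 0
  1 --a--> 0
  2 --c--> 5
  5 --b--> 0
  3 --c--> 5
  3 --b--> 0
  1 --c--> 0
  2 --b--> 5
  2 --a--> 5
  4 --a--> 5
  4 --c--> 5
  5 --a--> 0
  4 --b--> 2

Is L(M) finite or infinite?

The useful states (reachable from 1 and able to reach an accepting state) are {1, 5}.
Restricted to these states the transition graph has no cycle, so every accepting path has bounded length and L is finite.

finite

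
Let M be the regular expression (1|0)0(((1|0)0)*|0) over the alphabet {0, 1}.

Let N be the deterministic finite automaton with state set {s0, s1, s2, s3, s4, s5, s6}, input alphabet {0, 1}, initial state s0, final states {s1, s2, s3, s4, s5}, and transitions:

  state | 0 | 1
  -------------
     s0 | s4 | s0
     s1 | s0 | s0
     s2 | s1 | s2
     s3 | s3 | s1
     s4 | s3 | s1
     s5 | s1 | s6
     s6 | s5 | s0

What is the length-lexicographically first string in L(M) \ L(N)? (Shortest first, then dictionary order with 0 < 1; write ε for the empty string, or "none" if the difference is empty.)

0010

The string 0010 is accepted by M but not by N.
No shorter string lies in the difference, and 0010 is the lexicographically first length-4 string in L(M) \ L(N).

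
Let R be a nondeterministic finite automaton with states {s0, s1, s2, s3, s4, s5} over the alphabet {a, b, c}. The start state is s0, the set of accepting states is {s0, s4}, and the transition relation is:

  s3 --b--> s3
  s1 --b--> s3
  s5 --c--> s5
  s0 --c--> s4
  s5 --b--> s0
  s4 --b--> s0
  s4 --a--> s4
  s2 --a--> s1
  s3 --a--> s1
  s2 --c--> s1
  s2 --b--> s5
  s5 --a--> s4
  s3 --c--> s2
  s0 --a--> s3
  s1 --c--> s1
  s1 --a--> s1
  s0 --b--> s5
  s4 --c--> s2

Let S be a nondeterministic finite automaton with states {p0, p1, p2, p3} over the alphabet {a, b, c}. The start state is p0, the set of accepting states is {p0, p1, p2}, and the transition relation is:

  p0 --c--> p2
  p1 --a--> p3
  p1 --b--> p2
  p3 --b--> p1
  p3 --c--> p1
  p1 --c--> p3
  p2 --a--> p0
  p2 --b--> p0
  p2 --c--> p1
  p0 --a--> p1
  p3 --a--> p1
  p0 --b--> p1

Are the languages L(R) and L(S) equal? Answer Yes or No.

No

The string ba is accepted by R but rejected by S.
So L(R) ≠ L(S).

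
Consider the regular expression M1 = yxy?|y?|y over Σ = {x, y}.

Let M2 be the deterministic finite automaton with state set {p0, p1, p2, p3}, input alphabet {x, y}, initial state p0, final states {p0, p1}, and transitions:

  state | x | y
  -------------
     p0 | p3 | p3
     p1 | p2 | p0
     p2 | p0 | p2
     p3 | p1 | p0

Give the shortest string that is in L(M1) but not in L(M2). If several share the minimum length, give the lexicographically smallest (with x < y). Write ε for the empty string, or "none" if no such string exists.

y

The string y is accepted by M1 but not by M2.
No shorter string lies in the difference, and y is the lexicographically first length-1 string in L(M1) \ L(M2).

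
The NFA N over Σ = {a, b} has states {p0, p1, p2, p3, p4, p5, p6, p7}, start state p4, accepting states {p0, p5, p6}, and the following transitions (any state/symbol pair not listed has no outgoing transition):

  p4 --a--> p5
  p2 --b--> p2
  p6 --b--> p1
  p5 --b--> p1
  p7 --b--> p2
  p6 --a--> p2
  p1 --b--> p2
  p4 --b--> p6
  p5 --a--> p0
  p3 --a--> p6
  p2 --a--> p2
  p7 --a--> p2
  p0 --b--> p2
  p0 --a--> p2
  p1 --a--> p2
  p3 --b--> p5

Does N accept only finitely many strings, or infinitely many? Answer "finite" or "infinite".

finite

The useful states (reachable from p4 and able to reach an accepting state) are {p0, p4, p5, p6}.
Restricted to these states the transition graph has no cycle, so every accepting path has bounded length and L is finite.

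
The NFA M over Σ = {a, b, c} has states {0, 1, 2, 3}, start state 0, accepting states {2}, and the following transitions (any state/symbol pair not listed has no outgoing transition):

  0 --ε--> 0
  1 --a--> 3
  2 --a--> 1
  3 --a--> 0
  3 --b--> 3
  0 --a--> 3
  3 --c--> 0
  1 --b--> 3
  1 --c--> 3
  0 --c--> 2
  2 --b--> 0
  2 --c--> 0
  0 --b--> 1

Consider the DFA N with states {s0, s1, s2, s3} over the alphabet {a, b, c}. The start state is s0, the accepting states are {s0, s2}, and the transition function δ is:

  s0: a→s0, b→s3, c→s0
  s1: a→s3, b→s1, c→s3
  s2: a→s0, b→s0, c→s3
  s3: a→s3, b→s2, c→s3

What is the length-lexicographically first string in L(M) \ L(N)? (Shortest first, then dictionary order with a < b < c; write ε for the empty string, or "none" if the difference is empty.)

cbc

The string cbc is accepted by M but not by N.
No shorter string lies in the difference, and cbc is the lexicographically first length-3 string in L(M) \ L(N).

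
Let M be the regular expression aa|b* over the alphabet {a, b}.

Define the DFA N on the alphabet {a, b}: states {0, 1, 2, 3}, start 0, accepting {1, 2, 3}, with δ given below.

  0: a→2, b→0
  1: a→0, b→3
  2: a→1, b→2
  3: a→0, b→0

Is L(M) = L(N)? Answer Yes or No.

The empty string ε is accepted by M but rejected by N.
So L(M) ≠ L(N).

No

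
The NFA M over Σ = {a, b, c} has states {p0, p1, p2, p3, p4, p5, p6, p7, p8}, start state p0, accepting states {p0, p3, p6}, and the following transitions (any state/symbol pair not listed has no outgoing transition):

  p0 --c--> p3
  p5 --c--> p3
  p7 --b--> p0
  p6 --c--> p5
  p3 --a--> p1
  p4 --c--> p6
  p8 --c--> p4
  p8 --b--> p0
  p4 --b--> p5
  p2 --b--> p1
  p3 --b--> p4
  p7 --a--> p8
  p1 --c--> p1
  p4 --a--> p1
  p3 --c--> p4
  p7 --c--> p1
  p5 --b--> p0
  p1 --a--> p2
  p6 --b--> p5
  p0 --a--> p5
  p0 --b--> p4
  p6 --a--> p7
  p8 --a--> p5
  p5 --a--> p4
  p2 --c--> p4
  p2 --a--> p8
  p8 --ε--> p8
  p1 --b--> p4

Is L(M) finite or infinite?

infinite

State p1 is reachable from the start and can reach an accepting state, and it lies on the cycle p1 → p1.
Traversing that cycle any number of times yields accepted strings of unbounded length, so the language is infinite.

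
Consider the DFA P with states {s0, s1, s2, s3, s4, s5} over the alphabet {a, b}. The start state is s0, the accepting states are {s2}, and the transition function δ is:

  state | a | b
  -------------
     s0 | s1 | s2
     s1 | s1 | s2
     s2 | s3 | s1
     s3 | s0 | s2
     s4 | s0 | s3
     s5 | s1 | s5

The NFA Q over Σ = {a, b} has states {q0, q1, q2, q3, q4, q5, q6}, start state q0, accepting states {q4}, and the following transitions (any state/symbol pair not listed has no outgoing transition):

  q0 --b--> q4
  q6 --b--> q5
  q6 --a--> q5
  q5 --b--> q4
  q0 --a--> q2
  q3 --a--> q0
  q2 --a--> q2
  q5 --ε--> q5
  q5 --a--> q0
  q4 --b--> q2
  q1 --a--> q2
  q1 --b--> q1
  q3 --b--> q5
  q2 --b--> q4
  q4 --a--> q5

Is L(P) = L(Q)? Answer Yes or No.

Exploring the product automaton P × Q from the start pair (s0, q0), following both machines on each input symbol, reaches 4 state pairs: (s0, q0), (s1, q2), (s2, q4), (s3, q5).
P accepts in {s2} and Q accepts in {q4}. In every reachable pair the two components are either both accepting — (s2, q4) — or both non-accepting, so no string is accepted by exactly one of the machines: L(P) \ L(Q) and L(Q) \ L(P) are both empty.
Hence every string is accepted by P iff it is accepted by Q, and the two languages coincide.

Yes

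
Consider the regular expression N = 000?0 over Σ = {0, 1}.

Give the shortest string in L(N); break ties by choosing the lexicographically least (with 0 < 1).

By inspection of the expression, no string of length less than 3 matches, and 000 is the lexicographically first match of length 3.

000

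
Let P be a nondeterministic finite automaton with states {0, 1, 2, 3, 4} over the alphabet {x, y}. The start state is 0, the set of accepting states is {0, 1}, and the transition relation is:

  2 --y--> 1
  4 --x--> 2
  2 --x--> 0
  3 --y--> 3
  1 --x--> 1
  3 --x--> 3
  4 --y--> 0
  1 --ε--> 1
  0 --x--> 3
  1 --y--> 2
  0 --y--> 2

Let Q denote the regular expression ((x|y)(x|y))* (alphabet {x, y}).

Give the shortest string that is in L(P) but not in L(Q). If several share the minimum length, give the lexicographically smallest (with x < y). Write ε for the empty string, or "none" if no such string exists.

The string yyx is accepted by P but not by Q.
No shorter string lies in the difference, and yyx is the lexicographically first length-3 string in L(P) \ L(Q).

yyx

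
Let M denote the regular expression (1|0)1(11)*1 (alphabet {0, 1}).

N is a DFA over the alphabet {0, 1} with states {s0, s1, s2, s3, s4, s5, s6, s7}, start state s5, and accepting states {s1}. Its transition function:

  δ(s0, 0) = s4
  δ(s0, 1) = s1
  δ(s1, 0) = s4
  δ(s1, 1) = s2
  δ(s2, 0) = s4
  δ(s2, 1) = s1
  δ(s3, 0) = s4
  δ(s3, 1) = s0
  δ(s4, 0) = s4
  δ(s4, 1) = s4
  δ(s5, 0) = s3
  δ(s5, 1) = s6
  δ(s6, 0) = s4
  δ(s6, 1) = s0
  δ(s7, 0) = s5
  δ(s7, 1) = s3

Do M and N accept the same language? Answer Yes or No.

Converting the expression M to a DFA (subset construction, then merging equivalent states) gives the minimal DFA with states {m0, m1, m2, m3, m4}, start state m0, accepting states {m4} and transitions m0: 0→m1, 1→m1; m1: 0→m2, 1→m3; m2: 0→m2, 1→m2; m3: 0→m2, 1→m4; m4: 0→m2, 1→m3.
Exploring the product automaton M × N from the start pair (m0, s5), following both machines on each input symbol, reaches 7 state pairs: (m0, s5), (m1, s3), (m1, s6), (m2, s4), (m3, s0), (m4, s1), (m3, s2).
M accepts in {m4} and N accepts in {s1}. In every reachable pair the two components are either both accepting — (m4, s1) — or both non-accepting, so no string is accepted by exactly one of the machines: L(M) \ L(N) and L(N) \ L(M) are both empty.
Hence every string is accepted by M iff it is accepted by N, and the two languages coincide.

Yes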